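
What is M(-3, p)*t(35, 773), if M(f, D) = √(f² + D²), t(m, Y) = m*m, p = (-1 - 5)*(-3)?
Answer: 3675*√37 ≈ 22354.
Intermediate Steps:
p = 18 (p = -6*(-3) = 18)
t(m, Y) = m²
M(f, D) = √(D² + f²)
M(-3, p)*t(35, 773) = √(18² + (-3)²)*35² = √(324 + 9)*1225 = √333*1225 = (3*√37)*1225 = 3675*√37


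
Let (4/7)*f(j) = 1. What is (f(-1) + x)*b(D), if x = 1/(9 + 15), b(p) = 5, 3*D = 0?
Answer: 215/24 ≈ 8.9583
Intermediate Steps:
D = 0 (D = (⅓)*0 = 0)
f(j) = 7/4 (f(j) = (7/4)*1 = 7/4)
x = 1/24 ≈ 0.041667
(f(-1) + x)*b(D) = (7/4 + 1/24)*5 = (43/24)*5 = 215/24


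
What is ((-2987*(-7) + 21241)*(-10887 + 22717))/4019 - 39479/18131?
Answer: 9040583453399/72868489 ≈ 1.2407e+5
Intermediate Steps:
((-2987*(-7) + 21241)*(-10887 + 22717))/4019 - 39479/18131 = ((20909 + 21241)*11830)*(1/4019) - 39479*1/18131 = (42150*11830)*(1/4019) - 39479/18131 = 498634500*(1/4019) - 39479/18131 = 498634500/4019 - 39479/18131 = 9040583453399/72868489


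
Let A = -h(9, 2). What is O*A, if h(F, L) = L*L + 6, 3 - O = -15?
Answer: -180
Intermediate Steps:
O = 18 (O = 3 - 1*(-15) = 3 + 15 = 18)
h(F, L) = 6 + L² (h(F, L) = L² + 6 = 6 + L²)
A = -10 (A = -(6 + 2²) = -(6 + 4) = -1*10 = -10)
O*A = 18*(-10) = -180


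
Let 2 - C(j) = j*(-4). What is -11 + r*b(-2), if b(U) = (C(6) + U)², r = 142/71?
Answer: 1141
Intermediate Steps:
C(j) = 2 + 4*j (C(j) = 2 - j*(-4) = 2 - (-4)*j = 2 + 4*j)
r = 2 (r = 142*(1/71) = 2)
b(U) = (26 + U)² (b(U) = ((2 + 4*6) + U)² = ((2 + 24) + U)² = (26 + U)²)
-11 + r*b(-2) = -11 + 2*(26 - 2)² = -11 + 2*24² = -11 + 2*576 = -11 + 1152 = 1141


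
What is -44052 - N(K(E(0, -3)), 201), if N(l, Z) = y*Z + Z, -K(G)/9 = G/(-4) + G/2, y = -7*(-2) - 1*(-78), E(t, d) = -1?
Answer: -62745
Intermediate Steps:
y = 92 (y = 14 + 78 = 92)
K(G) = -9*G/4 (K(G) = -9*(G/(-4) + G/2) = -9*(G*(-¼) + G*(½)) = -9*(-G/4 + G/2) = -9*G/4)
N(l, Z) = 93*Z (N(l, Z) = 92*Z + Z = 93*Z)
-44052 - N(K(E(0, -3)), 201) = -44052 - 93*201 = -44052 - 1*18693 = -44052 - 18693 = -62745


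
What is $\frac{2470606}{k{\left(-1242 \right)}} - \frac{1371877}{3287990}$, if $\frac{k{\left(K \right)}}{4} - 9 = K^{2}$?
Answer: $- \frac{42694232018}{2535982299135} \approx -0.016835$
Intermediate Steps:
$k{\left(K \right)} = 36 + 4 K^{2}$
$\frac{2470606}{k{\left(-1242 \right)}} - \frac{1371877}{3287990} = \frac{2470606}{36 + 4 \left(-1242\right)^{2}} - \frac{1371877}{3287990} = \frac{2470606}{36 + 4 \cdot 1542564} - \frac{1371877}{3287990} = \frac{2470606}{36 + 6170256} - \frac{1371877}{3287990} = \frac{2470606}{6170292} - \frac{1371877}{3287990} = 2470606 \cdot \frac{1}{6170292} - \frac{1371877}{3287990} = \frac{1235303}{3085146} - \frac{1371877}{3287990} = - \frac{42694232018}{2535982299135}$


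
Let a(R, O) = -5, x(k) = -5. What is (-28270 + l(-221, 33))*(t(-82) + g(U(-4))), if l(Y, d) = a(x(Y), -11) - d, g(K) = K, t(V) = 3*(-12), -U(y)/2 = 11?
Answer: 1641864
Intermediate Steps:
U(y) = -22 (U(y) = -2*11 = -22)
t(V) = -36
l(Y, d) = -5 - d
(-28270 + l(-221, 33))*(t(-82) + g(U(-4))) = (-28270 + (-5 - 1*33))*(-36 - 22) = (-28270 + (-5 - 33))*(-58) = (-28270 - 38)*(-58) = -28308*(-58) = 1641864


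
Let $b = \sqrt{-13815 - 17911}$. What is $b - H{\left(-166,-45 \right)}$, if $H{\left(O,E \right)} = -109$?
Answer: $109 + i \sqrt{31726} \approx 109.0 + 178.12 i$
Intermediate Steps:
$b = i \sqrt{31726}$ ($b = \sqrt{-31726} = i \sqrt{31726} \approx 178.12 i$)
$b - H{\left(-166,-45 \right)} = i \sqrt{31726} - -109 = i \sqrt{31726} + 109 = 109 + i \sqrt{31726}$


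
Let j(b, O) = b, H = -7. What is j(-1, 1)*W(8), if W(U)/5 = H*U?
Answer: 280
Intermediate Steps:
W(U) = -35*U (W(U) = 5*(-7*U) = -35*U)
j(-1, 1)*W(8) = -(-35)*8 = -1*(-280) = 280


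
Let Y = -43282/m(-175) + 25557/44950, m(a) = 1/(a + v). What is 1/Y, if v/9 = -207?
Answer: 44950/3964981809757 ≈ 1.1337e-8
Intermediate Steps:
v = -1863 (v = 9*(-207) = -1863)
m(a) = 1/(-1863 + a) (m(a) = 1/(a - 1863) = 1/(-1863 + a))
Y = 3964981809757/44950 (Y = -43282/(1/(-1863 - 175)) + 25557/44950 = -43282/(1/(-2038)) + 25557*(1/44950) = -43282/(-1/2038) + 25557/44950 = -43282*(-2038) + 25557/44950 = 88208716 + 25557/44950 = 3964981809757/44950 ≈ 8.8209e+7)
1/Y = 1/(3964981809757/44950) = 44950/3964981809757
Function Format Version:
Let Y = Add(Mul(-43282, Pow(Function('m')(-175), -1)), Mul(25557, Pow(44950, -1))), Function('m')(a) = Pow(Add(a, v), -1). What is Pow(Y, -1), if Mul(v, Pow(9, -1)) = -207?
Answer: Rational(44950, 3964981809757) ≈ 1.1337e-8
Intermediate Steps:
v = -1863 (v = Mul(9, -207) = -1863)
Function('m')(a) = Pow(Add(-1863, a), -1) (Function('m')(a) = Pow(Add(a, -1863), -1) = Pow(Add(-1863, a), -1))
Y = Rational(3964981809757, 44950) (Y = Add(Mul(-43282, Pow(Pow(Add(-1863, -175), -1), -1)), Mul(25557, Pow(44950, -1))) = Add(Mul(-43282, Pow(Pow(-2038, -1), -1)), Mul(25557, Rational(1, 44950))) = Add(Mul(-43282, Pow(Rational(-1, 2038), -1)), Rational(25557, 44950)) = Add(Mul(-43282, -2038), Rational(25557, 44950)) = Add(88208716, Rational(25557, 44950)) = Rational(3964981809757, 44950) ≈ 8.8209e+7)
Pow(Y, -1) = Pow(Rational(3964981809757, 44950), -1) = Rational(44950, 3964981809757)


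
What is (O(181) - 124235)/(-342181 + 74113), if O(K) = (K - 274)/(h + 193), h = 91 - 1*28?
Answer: 31804253/68625408 ≈ 0.46345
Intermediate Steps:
h = 63 (h = 91 - 28 = 63)
O(K) = -137/128 + K/256 (O(K) = (K - 274)/(63 + 193) = (-274 + K)/256 = (-274 + K)*(1/256) = -137/128 + K/256)
(O(181) - 124235)/(-342181 + 74113) = ((-137/128 + (1/256)*181) - 124235)/(-342181 + 74113) = ((-137/128 + 181/256) - 124235)/(-268068) = (-93/256 - 124235)*(-1/268068) = -31804253/256*(-1/268068) = 31804253/68625408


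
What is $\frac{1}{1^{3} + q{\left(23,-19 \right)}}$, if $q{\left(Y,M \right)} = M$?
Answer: $- \frac{1}{18} \approx -0.055556$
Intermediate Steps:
$\frac{1}{1^{3} + q{\left(23,-19 \right)}} = \frac{1}{1^{3} - 19} = \frac{1}{1 - 19} = \frac{1}{-18} = - \frac{1}{18}$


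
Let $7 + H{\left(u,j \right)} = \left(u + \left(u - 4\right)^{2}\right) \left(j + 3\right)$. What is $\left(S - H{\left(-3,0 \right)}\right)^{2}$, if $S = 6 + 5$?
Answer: $14400$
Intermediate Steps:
$H{\left(u,j \right)} = -7 + \left(3 + j\right) \left(u + \left(-4 + u\right)^{2}\right)$ ($H{\left(u,j \right)} = -7 + \left(u + \left(u - 4\right)^{2}\right) \left(j + 3\right) = -7 + \left(u + \left(-4 + u\right)^{2}\right) \left(3 + j\right) = -7 + \left(3 + j\right) \left(u + \left(-4 + u\right)^{2}\right)$)
$S = 11$
$\left(S - H{\left(-3,0 \right)}\right)^{2} = \left(11 - \left(-7 + 3 \left(-3\right) + 3 \left(-4 - 3\right)^{2} + 0 \left(-3\right) + 0 \left(-4 - 3\right)^{2}\right)\right)^{2} = \left(11 - \left(-7 - 9 + 3 \left(-7\right)^{2} + 0 + 0 \left(-7\right)^{2}\right)\right)^{2} = \left(11 - \left(-7 - 9 + 3 \cdot 49 + 0 + 0 \cdot 49\right)\right)^{2} = \left(11 - \left(-7 - 9 + 147 + 0 + 0\right)\right)^{2} = \left(11 - 131\right)^{2} = \left(-120\right)^{2} = 14400$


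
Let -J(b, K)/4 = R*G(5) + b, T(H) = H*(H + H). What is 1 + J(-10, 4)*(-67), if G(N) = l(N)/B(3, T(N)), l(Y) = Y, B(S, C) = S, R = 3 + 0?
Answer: -1339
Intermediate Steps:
R = 3
T(H) = 2*H**2 (T(H) = H*(2*H) = 2*H**2)
G(N) = N/3
J(b, K) = -20 - 4*b (J(b, K) = -4*(3*((1/3)*5) + b) = -4*(3*(5/3) + b) = -4*(5 + b) = -20 - 4*b)
1 + J(-10, 4)*(-67) = 1 + (-20 - 4*(-10))*(-67) = 1 + (-20 + 40)*(-67) = 1 + 20*(-67) = 1 - 1340 = -1339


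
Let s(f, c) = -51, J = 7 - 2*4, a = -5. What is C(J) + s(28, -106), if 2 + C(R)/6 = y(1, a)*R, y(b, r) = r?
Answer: -33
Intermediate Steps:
J = -1 (J = 7 - 8 = -1)
C(R) = -12 - 30*R (C(R) = -12 + 6*(-5*R) = -12 - 30*R)
C(J) + s(28, -106) = (-12 - 30*(-1)) - 51 = (-12 + 30) - 51 = 18 - 51 = -33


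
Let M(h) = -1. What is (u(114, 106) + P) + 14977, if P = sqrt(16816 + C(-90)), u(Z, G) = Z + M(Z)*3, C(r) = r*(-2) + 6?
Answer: 15088 + sqrt(17002) ≈ 15218.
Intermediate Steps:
C(r) = 6 - 2*r (C(r) = -2*r + 6 = 6 - 2*r)
u(Z, G) = -3 + Z (u(Z, G) = Z - 1*3 = Z - 3 = -3 + Z)
P = sqrt(17002) (P = sqrt(16816 + (6 - 2*(-90))) = sqrt(16816 + (6 + 180)) = sqrt(16816 + 186) = sqrt(17002) ≈ 130.39)
(u(114, 106) + P) + 14977 = ((-3 + 114) + sqrt(17002)) + 14977 = (111 + sqrt(17002)) + 14977 = 15088 + sqrt(17002)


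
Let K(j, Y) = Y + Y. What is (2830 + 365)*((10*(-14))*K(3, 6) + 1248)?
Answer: -1380240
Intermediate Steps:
K(j, Y) = 2*Y
(2830 + 365)*((10*(-14))*K(3, 6) + 1248) = (2830 + 365)*((10*(-14))*(2*6) + 1248) = 3195*(-140*12 + 1248) = 3195*(-1680 + 1248) = 3195*(-432) = -1380240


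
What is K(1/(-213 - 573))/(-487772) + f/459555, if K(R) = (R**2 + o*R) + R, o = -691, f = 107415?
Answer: 10953831654595/46864282144752 ≈ 0.23374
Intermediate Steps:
K(R) = R**2 - 690*R (K(R) = (R**2 - 691*R) + R = R**2 - 690*R)
K(1/(-213 - 573))/(-487772) + f/459555 = ((-690 + 1/(-213 - 573))/(-213 - 573))/(-487772) + 107415/459555 = ((-690 + 1/(-786))/(-786))*(-1/487772) + 107415*(1/459555) = -(-690 - 1/786)/786*(-1/487772) + 7161/30637 = -1/786*(-542341/786)*(-1/487772) + 7161/30637 = (542341/617796)*(-1/487772) + 7161/30637 = -2753/1529662896 + 7161/30637 = 10953831654595/46864282144752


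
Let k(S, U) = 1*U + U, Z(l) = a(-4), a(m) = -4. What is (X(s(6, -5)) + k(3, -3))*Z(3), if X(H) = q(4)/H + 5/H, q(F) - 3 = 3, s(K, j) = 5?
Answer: 76/5 ≈ 15.200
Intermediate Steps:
Z(l) = -4
q(F) = 6 (q(F) = 3 + 3 = 6)
k(S, U) = 2*U (k(S, U) = U + U = 2*U)
X(H) = 11/H (X(H) = 6/H + 5/H = 11/H)
(X(s(6, -5)) + k(3, -3))*Z(3) = (11/5 + 2*(-3))*(-4) = (11*(⅕) - 6)*(-4) = (11/5 - 6)*(-4) = -19/5*(-4) = 76/5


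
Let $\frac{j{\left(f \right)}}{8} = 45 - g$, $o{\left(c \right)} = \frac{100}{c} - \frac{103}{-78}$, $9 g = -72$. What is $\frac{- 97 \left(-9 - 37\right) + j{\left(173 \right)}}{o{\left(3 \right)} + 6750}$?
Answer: $\frac{127036}{176401} \approx 0.72015$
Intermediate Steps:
$g = -8$ ($g = \frac{1}{9} \left(-72\right) = -8$)
$o{\left(c \right)} = \frac{103}{78} + \frac{100}{c}$ ($o{\left(c \right)} = \frac{100}{c} - - \frac{103}{78} = \frac{100}{c} + \frac{103}{78} = \frac{103}{78} + \frac{100}{c}$)
$j{\left(f \right)} = 424$ ($j{\left(f \right)} = 8 \left(45 - -8\right) = 8 \left(45 + 8\right) = 8 \cdot 53 = 424$)
$\frac{- 97 \left(-9 - 37\right) + j{\left(173 \right)}}{o{\left(3 \right)} + 6750} = \frac{- 97 \left(-9 - 37\right) + 424}{\left(\frac{103}{78} + \frac{100}{3}\right) + 6750} = \frac{\left(-97\right) \left(-46\right) + 424}{\left(\frac{103}{78} + 100 \cdot \frac{1}{3}\right) + 6750} = \frac{4462 + 424}{\left(\frac{103}{78} + \frac{100}{3}\right) + 6750} = \frac{4886}{\frac{901}{26} + 6750} = \frac{4886}{\frac{176401}{26}} = 4886 \cdot \frac{26}{176401} = \frac{127036}{176401}$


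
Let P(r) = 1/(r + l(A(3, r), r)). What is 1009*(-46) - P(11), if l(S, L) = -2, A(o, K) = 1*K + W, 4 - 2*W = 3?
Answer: -417727/9 ≈ -46414.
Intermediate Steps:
W = ½ (W = 2 - ½*3 = 2 - 3/2 = ½ ≈ 0.50000)
A(o, K) = ½ + K (A(o, K) = 1*K + ½ = K + ½ = ½ + K)
P(r) = 1/(-2 + r) (P(r) = 1/(r - 2) = 1/(-2 + r))
1009*(-46) - P(11) = 1009*(-46) - 1/(-2 + 11) = -46414 - 1/9 = -46414 - 1*⅑ = -46414 - ⅑ = -417727/9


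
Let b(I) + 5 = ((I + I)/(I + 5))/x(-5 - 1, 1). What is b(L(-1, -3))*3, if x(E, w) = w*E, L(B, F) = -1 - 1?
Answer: -43/3 ≈ -14.333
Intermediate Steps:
L(B, F) = -2
x(E, w) = E*w
b(I) = -5 - I/(3*(5 + I)) (b(I) = -5 + ((I + I)/(I + 5))/(((-5 - 1)*1)) = -5 + ((2*I)/(5 + I))/((-6*1)) = -5 + (2*I/(5 + I))/(-6) = -5 + (2*I/(5 + I))*(-⅙) = -5 - I/(3*(5 + I)))
b(L(-1, -3))*3 = ((-75 - 16*(-2))/(3*(5 - 2)))*3 = ((⅓)*(-75 + 32)/3)*3 = ((⅓)*(⅓)*(-43))*3 = -43/9*3 = -43/3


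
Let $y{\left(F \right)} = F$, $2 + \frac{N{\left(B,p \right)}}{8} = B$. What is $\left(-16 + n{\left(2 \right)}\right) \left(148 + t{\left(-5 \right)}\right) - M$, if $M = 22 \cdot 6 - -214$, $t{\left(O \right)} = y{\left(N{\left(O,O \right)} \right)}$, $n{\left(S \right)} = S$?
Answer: $-1634$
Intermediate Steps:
$N{\left(B,p \right)} = -16 + 8 B$
$t{\left(O \right)} = -16 + 8 O$
$M = 346$ ($M = 132 + 214 = 346$)
$\left(-16 + n{\left(2 \right)}\right) \left(148 + t{\left(-5 \right)}\right) - M = \left(-16 + 2\right) \left(148 + \left(-16 + 8 \left(-5\right)\right)\right) - 346 = - 14 \left(148 - 56\right) - 346 = \left(-14\right) 92 - 346 = -1288 - 346 = -1634$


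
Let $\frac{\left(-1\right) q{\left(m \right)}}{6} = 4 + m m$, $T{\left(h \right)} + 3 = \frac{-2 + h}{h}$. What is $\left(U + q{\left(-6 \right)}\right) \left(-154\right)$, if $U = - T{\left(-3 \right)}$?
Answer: $\frac{110264}{3} \approx 36755.0$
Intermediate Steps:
$T{\left(h \right)} = -3 + \frac{-2 + h}{h}$
$U = \frac{4}{3}$ ($U = - (-2 - \frac{2}{-3}) = - (-2 - - \frac{2}{3}) = - (-2 + \frac{2}{3}) = \left(-1\right) \left(- \frac{4}{3}\right) = \frac{4}{3} \approx 1.3333$)
$q{\left(m \right)} = -24 - 6 m^{2}$ ($q{\left(m \right)} = - 6 \left(4 + m m\right) = - 6 \left(4 + m^{2}\right) = -24 - 6 m^{2}$)
$\left(U + q{\left(-6 \right)}\right) \left(-154\right) = \left(\frac{4}{3} - \left(24 + 6 \left(-6\right)^{2}\right)\right) \left(-154\right) = \left(\frac{4}{3} - 240\right) \left(-154\right) = \left(- \frac{716}{3}\right) \left(-154\right) = \frac{110264}{3}$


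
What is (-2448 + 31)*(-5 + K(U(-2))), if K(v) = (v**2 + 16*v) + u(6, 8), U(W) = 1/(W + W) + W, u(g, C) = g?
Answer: 1157743/16 ≈ 72359.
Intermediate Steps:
U(W) = W + 1/(2*W) (U(W) = 1/(2*W) + W = W + 1/(2*W))
K(v) = 6 + v**2 + 16*v (K(v) = (v**2 + 16*v) + 6 = 6 + v**2 + 16*v)
(-2448 + 31)*(-5 + K(U(-2))) = (-2448 + 31)*(-5 + (6 + (-2 + (1/2)/(-2))**2 + 16*(-2 + (1/2)/(-2)))) = -2417*(-5 + (6 + (-2 + (1/2)*(-1/2))**2 + 16*(-2 + (1/2)*(-1/2)))) = -2417*(-5 + (6 + (-2 - 1/4)**2 + 16*(-2 - 1/4))) = -2417*(-5 + (6 + (-9/4)**2 + 16*(-9/4))) = -2417*(-5 + (6 + 81/16 - 36)) = -2417*(-5 - 399/16) = -2417*(-479/16) = 1157743/16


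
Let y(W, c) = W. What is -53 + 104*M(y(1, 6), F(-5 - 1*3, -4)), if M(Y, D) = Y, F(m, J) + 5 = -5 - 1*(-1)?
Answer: 51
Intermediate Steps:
F(m, J) = -9 (F(m, J) = -5 + (-5 - 1*(-1)) = -5 + (-5 + 1) = -5 - 4 = -9)
-53 + 104*M(y(1, 6), F(-5 - 1*3, -4)) = -53 + 104*1 = -53 + 104 = 51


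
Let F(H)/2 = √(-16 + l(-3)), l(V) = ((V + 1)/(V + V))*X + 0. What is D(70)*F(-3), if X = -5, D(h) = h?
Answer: 140*I*√159/3 ≈ 588.44*I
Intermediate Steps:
l(V) = -5*(1 + V)/(2*V) (l(V) = ((V + 1)/(V + V))*(-5) + 0 = ((1 + V)/((2*V)))*(-5) + 0 = ((1 + V)*(1/(2*V)))*(-5) + 0 = ((1 + V)/(2*V))*(-5) + 0 = -5*(1 + V)/(2*V) + 0 = -5*(1 + V)/(2*V))
F(H) = 2*I*√159/3 (F(H) = 2*√(-16 + (5/2)*(-1 - 1*(-3))/(-3)) = 2*√(-16 + (5/2)*(-⅓)*(-1 + 3)) = 2*√(-16 + (5/2)*(-⅓)*2) = 2*√(-16 - 5/3) = 2*√(-53/3) = 2*(I*√159/3) = 2*I*√159/3)
D(70)*F(-3) = 70*(2*I*√159/3) = 140*I*√159/3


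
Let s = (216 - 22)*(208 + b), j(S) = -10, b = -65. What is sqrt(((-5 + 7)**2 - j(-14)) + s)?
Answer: 6*sqrt(771) ≈ 166.60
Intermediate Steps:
s = 27742 (s = (216 - 22)*(208 - 65) = 194*143 = 27742)
sqrt(((-5 + 7)**2 - j(-14)) + s) = sqrt(((-5 + 7)**2 - 1*(-10)) + 27742) = sqrt((2**2 + 10) + 27742) = sqrt((4 + 10) + 27742) = sqrt(14 + 27742) = sqrt(27756) = 6*sqrt(771)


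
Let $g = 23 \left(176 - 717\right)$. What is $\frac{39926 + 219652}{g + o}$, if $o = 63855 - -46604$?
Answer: $\frac{43263}{16336} \approx 2.6483$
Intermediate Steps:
$g = -12443$ ($g = 23 \left(176 - 717\right) = 23 \left(-541\right) = -12443$)
$o = 110459$ ($o = 63855 + 46604 = 110459$)
$\frac{39926 + 219652}{g + o} = \frac{39926 + 219652}{-12443 + 110459} = \frac{259578}{98016} = 259578 \cdot \frac{1}{98016} = \frac{43263}{16336}$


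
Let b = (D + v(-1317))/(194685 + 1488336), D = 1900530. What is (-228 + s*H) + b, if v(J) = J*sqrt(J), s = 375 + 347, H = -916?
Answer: -371150377550/561007 - 439*I*sqrt(1317)/561007 ≈ -6.6158e+5 - 0.028398*I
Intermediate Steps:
s = 722
v(J) = J**(3/2)
b = 633510/561007 - 439*I*sqrt(1317)/561007 (b = (1900530 + (-1317)**(3/2))/(194685 + 1488336) = (1900530 - 1317*I*sqrt(1317))/1683021 = (1900530 - 1317*I*sqrt(1317))*(1/1683021) = 633510/561007 - 439*I*sqrt(1317)/561007 ≈ 1.1292 - 0.028398*I)
(-228 + s*H) + b = (-228 + 722*(-916)) + (633510/561007 - 439*I*sqrt(1317)/561007) = (-228 - 661352) + (633510/561007 - 439*I*sqrt(1317)/561007) = -661580 + (633510/561007 - 439*I*sqrt(1317)/561007) = -371150377550/561007 - 439*I*sqrt(1317)/561007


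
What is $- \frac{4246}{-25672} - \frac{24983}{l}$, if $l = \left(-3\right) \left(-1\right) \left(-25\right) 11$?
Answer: $\frac{322433263}{10589700} \approx 30.448$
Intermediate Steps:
$l = -825$ ($l = 3 \left(-25\right) 11 = \left(-75\right) 11 = -825$)
$- \frac{4246}{-25672} - \frac{24983}{l} = - \frac{4246}{-25672} - \frac{24983}{-825} = \left(-4246\right) \left(- \frac{1}{25672}\right) - - \frac{24983}{825} = \frac{2123}{12836} + \frac{24983}{825} = \frac{322433263}{10589700}$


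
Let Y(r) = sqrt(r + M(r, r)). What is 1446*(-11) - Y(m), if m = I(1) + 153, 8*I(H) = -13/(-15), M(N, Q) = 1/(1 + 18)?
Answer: -15906 - sqrt(199047990)/1140 ≈ -15918.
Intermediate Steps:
M(N, Q) = 1/19
I(H) = 13/120 (I(H) = (-13/(-15))/8 = (-13*(-1/15))/8 = (1/8)*(13/15) = 13/120)
m = 18373/120 (m = 13/120 + 153 = 18373/120 ≈ 153.11)
Y(r) = sqrt(1/19 + r) (Y(r) = sqrt(r + 1/19) = sqrt(1/19 + r))
1446*(-11) - Y(m) = 1446*(-11) - sqrt(19 + 361*(18373/120))/19 = -15906 - sqrt(19 + 6632653/120)/19 = -15906 - sqrt(6634933/120)/19 = -15906 - sqrt(199047990)/60/19 = -15906 - sqrt(199047990)/1140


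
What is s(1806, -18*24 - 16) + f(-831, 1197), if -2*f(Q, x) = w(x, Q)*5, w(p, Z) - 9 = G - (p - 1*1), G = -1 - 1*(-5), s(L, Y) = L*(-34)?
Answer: -116893/2 ≈ -58447.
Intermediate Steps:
s(L, Y) = -34*L
G = 4 (G = -1 + 5 = 4)
w(p, Z) = 14 - p (w(p, Z) = 9 + (4 - (p - 1*1)) = 9 + (4 - (p - 1)) = 9 + (4 - (-1 + p)) = 9 + (4 + (1 - p)) = 9 + (5 - p) = 14 - p)
f(Q, x) = -35 + 5*x/2 (f(Q, x) = -(14 - x)*5/2 = -(70 - 5*x)/2 = -35 + 5*x/2)
s(1806, -18*24 - 16) + f(-831, 1197) = -34*1806 + (-35 + (5/2)*1197) = -61404 + (-35 + 5985/2) = -61404 + 5915/2 = -116893/2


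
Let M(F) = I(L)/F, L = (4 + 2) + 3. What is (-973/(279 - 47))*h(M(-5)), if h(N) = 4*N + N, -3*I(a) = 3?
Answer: -973/232 ≈ -4.1940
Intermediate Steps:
L = 9 (L = 6 + 3 = 9)
I(a) = -1 (I(a) = -⅓*3 = -1)
M(F) = -1/F
h(N) = 5*N
(-973/(279 - 47))*h(M(-5)) = (-973/(279 - 47))*(5*(-1/(-5))) = (-973/232)*(5*(-1*(-⅕))) = (-973*1/232)*(5*(⅕)) = -973/232*1 = -973/232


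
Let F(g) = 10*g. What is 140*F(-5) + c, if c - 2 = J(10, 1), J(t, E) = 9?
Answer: -6989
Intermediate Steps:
c = 11 (c = 2 + 9 = 11)
140*F(-5) + c = 140*(10*(-5)) + 11 = 140*(-50) + 11 = -7000 + 11 = -6989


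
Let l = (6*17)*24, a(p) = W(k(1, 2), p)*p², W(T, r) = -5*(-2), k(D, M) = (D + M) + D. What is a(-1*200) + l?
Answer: 402448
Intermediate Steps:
k(D, M) = M + 2*D
W(T, r) = 10
a(p) = 10*p²
l = 2448 (l = 102*24 = 2448)
a(-1*200) + l = 10*(-1*200)² + 2448 = 10*(-200)² + 2448 = 10*40000 + 2448 = 400000 + 2448 = 402448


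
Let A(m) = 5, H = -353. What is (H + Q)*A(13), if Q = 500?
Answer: 735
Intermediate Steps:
(H + Q)*A(13) = (-353 + 500)*5 = 147*5 = 735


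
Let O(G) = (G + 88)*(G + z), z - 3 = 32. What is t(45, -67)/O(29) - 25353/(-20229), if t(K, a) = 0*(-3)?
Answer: 8451/6743 ≈ 1.2533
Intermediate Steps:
z = 35 (z = 3 + 32 = 35)
O(G) = (35 + G)*(88 + G) (O(G) = (G + 88)*(G + 35) = (88 + G)*(35 + G) = (35 + G)*(88 + G))
t(K, a) = 0
t(45, -67)/O(29) - 25353/(-20229) = 0/(3080 + 29² + 123*29) - 25353/(-20229) = 0/(3080 + 841 + 3567) - 25353*(-1/20229) = 0/7488 + 8451/6743 = 0*(1/7488) + 8451/6743 = 0 + 8451/6743 = 8451/6743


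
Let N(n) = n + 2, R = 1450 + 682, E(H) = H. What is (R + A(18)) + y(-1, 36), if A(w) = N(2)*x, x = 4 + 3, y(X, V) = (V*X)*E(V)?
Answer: 864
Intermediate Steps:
R = 2132
y(X, V) = X*V² (y(X, V) = (V*X)*V = X*V²)
x = 7
N(n) = 2 + n
A(w) = 28 (A(w) = (2 + 2)*7 = 4*7 = 28)
(R + A(18)) + y(-1, 36) = (2132 + 28) - 1*36² = 2160 - 1*1296 = 2160 - 1296 = 864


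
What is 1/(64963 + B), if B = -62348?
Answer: 1/2615 ≈ 0.00038241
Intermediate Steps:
1/(64963 + B) = 1/(64963 - 62348) = 1/2615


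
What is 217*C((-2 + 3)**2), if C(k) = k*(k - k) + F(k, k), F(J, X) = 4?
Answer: 868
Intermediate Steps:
C(k) = 4 (C(k) = k*(k - k) + 4 = k*0 + 4 = 0 + 4 = 4)
217*C((-2 + 3)**2) = 217*4 = 868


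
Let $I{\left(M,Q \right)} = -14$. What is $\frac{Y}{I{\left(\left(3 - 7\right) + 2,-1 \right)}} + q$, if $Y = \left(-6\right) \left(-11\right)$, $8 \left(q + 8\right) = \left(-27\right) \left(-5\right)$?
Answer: $\frac{233}{56} \approx 4.1607$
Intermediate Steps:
$q = \frac{71}{8}$ ($q = -8 + \frac{\left(-27\right) \left(-5\right)}{8} = -8 + \frac{1}{8} \cdot 135 = -8 + \frac{135}{8} = \frac{71}{8} \approx 8.875$)
$Y = 66$
$\frac{Y}{I{\left(\left(3 - 7\right) + 2,-1 \right)}} + q = \frac{66}{-14} + \frac{71}{8} = 66 \left(- \frac{1}{14}\right) + \frac{71}{8} = - \frac{33}{7} + \frac{71}{8} = \frac{233}{56}$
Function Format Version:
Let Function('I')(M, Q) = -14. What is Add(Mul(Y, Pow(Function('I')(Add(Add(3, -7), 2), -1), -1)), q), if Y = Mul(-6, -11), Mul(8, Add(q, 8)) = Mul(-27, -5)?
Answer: Rational(233, 56) ≈ 4.1607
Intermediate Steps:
q = Rational(71, 8) (q = Add(-8, Mul(Rational(1, 8), Mul(-27, -5))) = Add(-8, Mul(Rational(1, 8), 135)) = Add(-8, Rational(135, 8)) = Rational(71, 8) ≈ 8.8750)
Y = 66
Add(Mul(Y, Pow(Function('I')(Add(Add(3, -7), 2), -1), -1)), q) = Add(Mul(66, Pow(-14, -1)), Rational(71, 8)) = Add(Mul(66, Rational(-1, 14)), Rational(71, 8)) = Add(Rational(-33, 7), Rational(71, 8)) = Rational(233, 56)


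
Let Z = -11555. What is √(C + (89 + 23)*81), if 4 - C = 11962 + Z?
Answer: √8669 ≈ 93.107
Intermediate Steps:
C = -403 (C = 4 - (11962 - 11555) = 4 - 1*407 = 4 - 407 = -403)
√(C + (89 + 23)*81) = √(-403 + (89 + 23)*81) = √(-403 + 112*81) = √(-403 + 9072) = √8669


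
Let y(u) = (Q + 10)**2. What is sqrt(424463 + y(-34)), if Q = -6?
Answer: sqrt(424479) ≈ 651.52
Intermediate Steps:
y(u) = 16 (y(u) = (-6 + 10)**2 = 4**2 = 16)
sqrt(424463 + y(-34)) = sqrt(424463 + 16) = sqrt(424479)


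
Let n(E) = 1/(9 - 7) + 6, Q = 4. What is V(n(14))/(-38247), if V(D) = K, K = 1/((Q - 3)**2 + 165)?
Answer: -1/6349002 ≈ -1.5751e-7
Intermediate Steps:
n(E) = 13/2 (n(E) = 1/2 + 6 = 13/2)
K = 1/166 (K = 1/((4 - 3)**2 + 165) = 1/(1**2 + 165) = 1/(1 + 165) = 1/166 ≈ 0.0060241)
V(D) = 1/166
V(n(14))/(-38247) = (1/166)/(-38247) = (1/166)*(-1/38247) = -1/6349002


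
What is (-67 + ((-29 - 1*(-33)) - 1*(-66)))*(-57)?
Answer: -171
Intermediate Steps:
(-67 + ((-29 - 1*(-33)) - 1*(-66)))*(-57) = (-67 + ((-29 + 33) + 66))*(-57) = (-67 + (4 + 66))*(-57) = (-67 + 70)*(-57) = 3*(-57) = -171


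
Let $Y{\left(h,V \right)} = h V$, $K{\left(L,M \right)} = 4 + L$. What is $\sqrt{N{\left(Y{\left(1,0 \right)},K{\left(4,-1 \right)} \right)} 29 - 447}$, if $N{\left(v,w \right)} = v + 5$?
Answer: $i \sqrt{302} \approx 17.378 i$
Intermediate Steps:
$Y{\left(h,V \right)} = V h$
$N{\left(v,w \right)} = 5 + v$
$\sqrt{N{\left(Y{\left(1,0 \right)},K{\left(4,-1 \right)} \right)} 29 - 447} = \sqrt{\left(5 + 0 \cdot 1\right) 29 - 447} = \sqrt{\left(5 + 0\right) 29 - 447} = \sqrt{5 \cdot 29 - 447} = \sqrt{145 - 447} = \sqrt{-302} = i \sqrt{302}$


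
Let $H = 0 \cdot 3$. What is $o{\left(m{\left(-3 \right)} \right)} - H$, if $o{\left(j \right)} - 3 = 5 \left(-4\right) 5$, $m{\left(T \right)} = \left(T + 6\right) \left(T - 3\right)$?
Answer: $-97$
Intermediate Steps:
$m{\left(T \right)} = \left(-3 + T\right) \left(6 + T\right)$ ($m{\left(T \right)} = \left(6 + T\right) \left(-3 + T\right) = \left(-3 + T\right) \left(6 + T\right)$)
$H = 0$
$o{\left(j \right)} = -97$ ($o{\left(j \right)} = 3 + 5 \left(-4\right) 5 = 3 - 100 = -97$)
$o{\left(m{\left(-3 \right)} \right)} - H = -97 - 0 = -97 + 0 = -97$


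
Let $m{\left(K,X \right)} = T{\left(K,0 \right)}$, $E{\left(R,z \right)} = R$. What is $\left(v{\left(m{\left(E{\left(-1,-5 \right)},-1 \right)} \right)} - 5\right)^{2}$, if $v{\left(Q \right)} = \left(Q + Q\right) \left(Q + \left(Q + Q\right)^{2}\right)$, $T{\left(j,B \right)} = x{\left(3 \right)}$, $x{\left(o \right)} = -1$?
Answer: $121$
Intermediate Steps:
$T{\left(j,B \right)} = -1$
$m{\left(K,X \right)} = -1$
$v{\left(Q \right)} = 2 Q \left(Q + 4 Q^{2}\right)$ ($v{\left(Q \right)} = 2 Q \left(Q + \left(2 Q\right)^{2}\right) = 2 Q \left(Q + 4 Q^{2}\right)$)
$\left(v{\left(m{\left(E{\left(-1,-5 \right)},-1 \right)} \right)} - 5\right)^{2} = \left(\left(-1\right)^{2} \left(2 + 8 \left(-1\right)\right) - 5\right)^{2} = \left(1 \left(2 - 8\right) - 5\right)^{2} = \left(1 \left(-6\right) - 5\right)^{2} = \left(-6 - 5\right)^{2} = \left(-11\right)^{2} = 121$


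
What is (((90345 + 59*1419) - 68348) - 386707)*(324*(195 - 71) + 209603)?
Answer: -70185151431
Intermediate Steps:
(((90345 + 59*1419) - 68348) - 386707)*(324*(195 - 71) + 209603) = (((90345 + 83721) - 68348) - 386707)*(324*124 + 209603) = ((174066 - 68348) - 386707)*(40176 + 209603) = (105718 - 386707)*249779 = -280989*249779 = -70185151431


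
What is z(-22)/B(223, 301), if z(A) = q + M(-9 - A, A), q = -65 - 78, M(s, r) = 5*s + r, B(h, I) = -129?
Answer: 100/129 ≈ 0.77519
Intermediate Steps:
M(s, r) = r + 5*s
q = -143
z(A) = -188 - 4*A (z(A) = -143 + (A + 5*(-9 - A)) = -143 + (A + (-45 - 5*A)) = -143 + (-45 - 4*A) = -188 - 4*A)
z(-22)/B(223, 301) = (-188 - 4*(-22))/(-129) = (-188 + 88)*(-1/129) = -100*(-1/129) = 100/129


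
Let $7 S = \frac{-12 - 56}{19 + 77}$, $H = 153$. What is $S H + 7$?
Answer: $- \frac{475}{56} \approx -8.4821$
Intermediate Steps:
$S = - \frac{17}{168}$ ($S = \frac{\left(-12 - 56\right) \frac{1}{19 + 77}}{7} = \frac{\left(-68\right) \frac{1}{96}}{7} = \frac{1}{7} \left(- \frac{17}{24}\right) = - \frac{17}{168} \approx -0.10119$)
$S H + 7 = \left(- \frac{17}{168}\right) 153 + 7 = - \frac{867}{56} + 7 = - \frac{475}{56}$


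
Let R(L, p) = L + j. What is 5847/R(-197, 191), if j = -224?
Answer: -5847/421 ≈ -13.888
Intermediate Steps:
R(L, p) = -224 + L (R(L, p) = L - 224 = -224 + L)
5847/R(-197, 191) = 5847/(-224 - 197) = 5847/(-421) = 5847*(-1/421) = -5847/421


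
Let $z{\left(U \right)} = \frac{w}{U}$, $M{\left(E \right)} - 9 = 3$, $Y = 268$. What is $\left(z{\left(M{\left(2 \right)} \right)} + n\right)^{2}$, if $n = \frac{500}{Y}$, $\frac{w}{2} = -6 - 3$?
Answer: $\frac{2401}{17956} \approx 0.13372$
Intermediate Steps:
$M{\left(E \right)} = 12$ ($M{\left(E \right)} = 9 + 3 = 12$)
$w = -18$ ($w = 2 \left(-6 - 3\right) = 2 \left(-9\right) = -18$)
$z{\left(U \right)} = - \frac{18}{U}$
$n = \frac{125}{67}$ ($n = \frac{500}{268} = 500 \cdot \frac{1}{268} = \frac{125}{67} \approx 1.8657$)
$\left(z{\left(M{\left(2 \right)} \right)} + n\right)^{2} = \left(- \frac{18}{12} + \frac{125}{67}\right)^{2} = \left(\left(-18\right) \frac{1}{12} + \frac{125}{67}\right)^{2} = \left(- \frac{3}{2} + \frac{125}{67}\right)^{2} = \left(\frac{49}{134}\right)^{2} = \frac{2401}{17956}$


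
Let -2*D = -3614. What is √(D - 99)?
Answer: 2*√427 ≈ 41.328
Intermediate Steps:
D = 1807 (D = -½*(-3614) = 1807)
√(D - 99) = √(1807 - 99) = √1708 = 2*√427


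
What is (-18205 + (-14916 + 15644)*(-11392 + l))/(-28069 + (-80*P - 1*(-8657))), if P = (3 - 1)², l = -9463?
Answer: 15200645/19732 ≈ 770.36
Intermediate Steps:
P = 4 (P = 2² = 4)
(-18205 + (-14916 + 15644)*(-11392 + l))/(-28069 + (-80*P - 1*(-8657))) = (-18205 + (-14916 + 15644)*(-11392 - 9463))/(-28069 + (-80*4 - 1*(-8657))) = (-18205 + 728*(-20855))/(-28069 + (-320 + 8657)) = (-18205 - 15182440)/(-28069 + 8337) = -15200645/(-19732) = -15200645*(-1/19732) = 15200645/19732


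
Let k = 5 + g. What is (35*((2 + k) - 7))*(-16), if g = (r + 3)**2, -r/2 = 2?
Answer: -560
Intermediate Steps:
r = -4 (r = -2*2 = -4)
g = 1 (g = (-4 + 3)**2 = (-1)**2 = 1)
k = 6 (k = 5 + 1 = 6)
(35*((2 + k) - 7))*(-16) = (35*((2 + 6) - 7))*(-16) = (35*(8 - 7))*(-16) = (35*1)*(-16) = 35*(-16) = -560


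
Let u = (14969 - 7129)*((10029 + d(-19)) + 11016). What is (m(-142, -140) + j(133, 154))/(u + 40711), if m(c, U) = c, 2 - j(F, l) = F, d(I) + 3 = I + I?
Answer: -273/164712071 ≈ -1.6574e-6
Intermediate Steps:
d(I) = -3 + 2*I (d(I) = -3 + (I + I) = -3 + 2*I)
j(F, l) = 2 - F
u = 164671360 (u = (14969 - 7129)*((10029 + (-3 + 2*(-19))) + 11016) = 7840*((10029 + (-3 - 38)) + 11016) = 7840*((10029 - 41) + 11016) = 7840*(9988 + 11016) = 7840*21004 = 164671360)
(m(-142, -140) + j(133, 154))/(u + 40711) = (-142 + (2 - 1*133))/(164671360 + 40711) = (-142 + (2 - 133))/164712071 = (-142 - 131)*(1/164712071) = -273*1/164712071 = -273/164712071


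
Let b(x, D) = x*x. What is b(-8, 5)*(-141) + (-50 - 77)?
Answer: -9151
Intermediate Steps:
b(x, D) = x**2
b(-8, 5)*(-141) + (-50 - 77) = (-8)**2*(-141) + (-50 - 77) = 64*(-141) - 127 = -9024 - 127 = -9151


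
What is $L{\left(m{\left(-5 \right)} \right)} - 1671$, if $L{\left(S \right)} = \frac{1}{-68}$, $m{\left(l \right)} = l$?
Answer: $- \frac{113629}{68} \approx -1671.0$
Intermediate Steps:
$L{\left(S \right)} = - \frac{1}{68}$
$L{\left(m{\left(-5 \right)} \right)} - 1671 = - \frac{1}{68} - 1671 = - \frac{113629}{68}$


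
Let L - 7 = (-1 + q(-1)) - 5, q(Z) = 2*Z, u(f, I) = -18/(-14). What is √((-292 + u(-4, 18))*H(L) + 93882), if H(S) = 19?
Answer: √4329563/7 ≈ 297.25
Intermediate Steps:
u(f, I) = 9/7 (u(f, I) = -18*(-1/14) = 9/7)
L = -1 (L = 7 + ((-1 + 2*(-1)) - 5) = 7 + ((-1 - 2) - 5) = 7 + (-3 - 5) = 7 - 8 = -1)
√((-292 + u(-4, 18))*H(L) + 93882) = √((-292 + 9/7)*19 + 93882) = √(-2035/7*19 + 93882) = √(-38665/7 + 93882) = √(618509/7) = √4329563/7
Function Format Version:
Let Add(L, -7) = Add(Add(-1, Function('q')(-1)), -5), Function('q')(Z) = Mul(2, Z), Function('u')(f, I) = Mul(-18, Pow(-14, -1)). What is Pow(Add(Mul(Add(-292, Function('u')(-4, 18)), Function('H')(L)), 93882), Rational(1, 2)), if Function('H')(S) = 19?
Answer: Mul(Rational(1, 7), Pow(4329563, Rational(1, 2))) ≈ 297.25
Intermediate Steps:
Function('u')(f, I) = Rational(9, 7) (Function('u')(f, I) = Mul(-18, Rational(-1, 14)) = Rational(9, 7))
L = -1 (L = Add(7, Add(Add(-1, Mul(2, -1)), -5)) = Add(7, Add(Add(-1, -2), -5)) = Add(7, Add(-3, -5)) = Add(7, -8) = -1)
Pow(Add(Mul(Add(-292, Function('u')(-4, 18)), Function('H')(L)), 93882), Rational(1, 2)) = Pow(Add(Mul(Add(-292, Rational(9, 7)), 19), 93882), Rational(1, 2)) = Pow(Add(Mul(Rational(-2035, 7), 19), 93882), Rational(1, 2)) = Pow(Add(Rational(-38665, 7), 93882), Rational(1, 2)) = Pow(Rational(618509, 7), Rational(1, 2)) = Mul(Rational(1, 7), Pow(4329563, Rational(1, 2)))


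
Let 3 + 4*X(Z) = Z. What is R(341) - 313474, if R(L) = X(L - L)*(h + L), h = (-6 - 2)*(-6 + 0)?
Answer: -1255063/4 ≈ -3.1377e+5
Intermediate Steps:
h = 48 (h = -8*(-6) = 48)
X(Z) = -¾ + Z/4
R(L) = -36 - 3*L/4 (R(L) = (-¾ + (L - L)/4)*(48 + L) = (-¾ + (¼)*0)*(48 + L) = (-¾ + 0)*(48 + L) = -3*(48 + L)/4 = -36 - 3*L/4)
R(341) - 313474 = (-36 - ¾*341) - 313474 = (-36 - 1023/4) - 313474 = -1167/4 - 313474 = -1255063/4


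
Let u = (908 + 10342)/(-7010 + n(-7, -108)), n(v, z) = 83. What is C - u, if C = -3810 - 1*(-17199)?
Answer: 30918951/2309 ≈ 13391.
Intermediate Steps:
C = 13389 (C = -3810 + 17199 = 13389)
u = -3750/2309 (u = (908 + 10342)/(-7010 + 83) = 11250/(-6927) = 11250*(-1/6927) = -3750/2309 ≈ -1.6241)
C - u = 13389 - 1*(-3750/2309) = 13389 + 3750/2309 = 30918951/2309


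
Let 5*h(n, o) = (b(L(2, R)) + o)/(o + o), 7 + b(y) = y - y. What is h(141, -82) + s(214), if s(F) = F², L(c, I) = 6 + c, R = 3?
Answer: 37552809/820 ≈ 45796.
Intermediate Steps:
b(y) = -7 (b(y) = -7 + (y - y) = -7 + 0 = -7)
h(n, o) = (-7 + o)/(10*o) (h(n, o) = ((-7 + o)/(o + o))/5 = ((-7 + o)/((2*o)))/5 = ((-7 + o)*(1/(2*o)))/5 = ((-7 + o)/(2*o))/5 = (-7 + o)/(10*o))
h(141, -82) + s(214) = (⅒)*(-7 - 82)/(-82) + 214² = (⅒)*(-1/82)*(-89) + 45796 = 89/820 + 45796 = 37552809/820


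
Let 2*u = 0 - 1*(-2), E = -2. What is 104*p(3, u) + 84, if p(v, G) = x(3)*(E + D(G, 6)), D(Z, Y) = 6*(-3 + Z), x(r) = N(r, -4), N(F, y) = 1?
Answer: -1372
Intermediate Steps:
x(r) = 1
u = 1 (u = (0 - 1*(-2))/2 = (0 + 2)/2 = (½)*2 = 1)
D(Z, Y) = -18 + 6*Z
p(v, G) = -20 + 6*G (p(v, G) = 1*(-2 + (-18 + 6*G)) = 1*(-20 + 6*G) = -20 + 6*G)
104*p(3, u) + 84 = 104*(-20 + 6*1) + 84 = 104*(-20 + 6) + 84 = 104*(-14) + 84 = -1456 + 84 = -1372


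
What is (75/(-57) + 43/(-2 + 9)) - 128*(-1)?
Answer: 17666/133 ≈ 132.83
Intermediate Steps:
(75/(-57) + 43/(-2 + 9)) - 128*(-1) = (75*(-1/57) + 43/7) + 128 = (-25/19 + 43*(⅐)) + 128 = (-25/19 + 43/7) + 128 = 642/133 + 128 = 17666/133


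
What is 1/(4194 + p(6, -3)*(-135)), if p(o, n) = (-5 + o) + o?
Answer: 1/3249 ≈ 0.00030779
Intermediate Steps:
p(o, n) = -5 + 2*o
1/(4194 + p(6, -3)*(-135)) = 1/(4194 + (-5 + 2*6)*(-135)) = 1/(4194 + (-5 + 12)*(-135)) = 1/(4194 + 7*(-135)) = 1/(4194 - 945) = 1/3249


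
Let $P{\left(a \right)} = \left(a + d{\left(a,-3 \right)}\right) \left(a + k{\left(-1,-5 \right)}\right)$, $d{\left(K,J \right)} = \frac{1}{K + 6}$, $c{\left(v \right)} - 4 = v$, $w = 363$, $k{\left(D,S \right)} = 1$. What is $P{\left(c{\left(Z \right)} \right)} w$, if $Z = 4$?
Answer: $\frac{369171}{14} \approx 26369.0$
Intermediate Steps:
$c{\left(v \right)} = 4 + v$
$d{\left(K,J \right)} = \frac{1}{6 + K}$
$P{\left(a \right)} = \left(1 + a\right) \left(a + \frac{1}{6 + a}\right)$ ($P{\left(a \right)} = \left(a + \frac{1}{6 + a}\right) \left(a + 1\right) = \left(a + \frac{1}{6 + a}\right) \left(1 + a\right) = \left(1 + a\right) \left(a + \frac{1}{6 + a}\right)$)
$P{\left(c{\left(Z \right)} \right)} w = \frac{1 + \left(4 + 4\right) + \left(4 + 4\right) \left(1 + \left(4 + 4\right)\right) \left(6 + \left(4 + 4\right)\right)}{6 + \left(4 + 4\right)} 363 = \frac{1 + 8 + 8 \left(1 + 8\right) \left(6 + 8\right)}{6 + 8} \cdot 363 = \frac{1 + 8 + 8 \cdot 9 \cdot 14}{14} \cdot 363 = \frac{1 + 8 + 1008}{14} \cdot 363 = \frac{1}{14} \cdot 1017 \cdot 363 = \frac{1017}{14} \cdot 363 = \frac{369171}{14}$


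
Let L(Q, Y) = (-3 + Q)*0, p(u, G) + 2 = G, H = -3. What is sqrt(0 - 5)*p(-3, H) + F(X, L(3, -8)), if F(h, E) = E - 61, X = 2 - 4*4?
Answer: -61 - 5*I*sqrt(5) ≈ -61.0 - 11.18*I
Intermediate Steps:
p(u, G) = -2 + G
L(Q, Y) = 0
X = -14 (X = 2 - 16 = -14)
F(h, E) = -61 + E
sqrt(0 - 5)*p(-3, H) + F(X, L(3, -8)) = sqrt(0 - 5)*(-2 - 3) + (-61 + 0) = sqrt(-5)*(-5) - 61 = (I*sqrt(5))*(-5) - 61 = -5*I*sqrt(5) - 61 = -61 - 5*I*sqrt(5)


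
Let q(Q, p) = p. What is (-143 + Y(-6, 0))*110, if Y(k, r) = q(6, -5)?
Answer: -16280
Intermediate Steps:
Y(k, r) = -5
(-143 + Y(-6, 0))*110 = (-143 - 5)*110 = -148*110 = -16280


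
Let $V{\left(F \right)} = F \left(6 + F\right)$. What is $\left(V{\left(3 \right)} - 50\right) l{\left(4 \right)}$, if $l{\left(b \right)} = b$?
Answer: $-92$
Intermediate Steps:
$\left(V{\left(3 \right)} - 50\right) l{\left(4 \right)} = \left(3 \left(6 + 3\right) - 50\right) 4 = \left(3 \cdot 9 - 50\right) 4 = \left(27 - 50\right) 4 = \left(-23\right) 4 = -92$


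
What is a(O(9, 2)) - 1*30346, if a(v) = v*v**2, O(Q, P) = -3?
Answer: -30373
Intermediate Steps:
a(v) = v**3
a(O(9, 2)) - 1*30346 = (-3)**3 - 1*30346 = -27 - 30346 = -30373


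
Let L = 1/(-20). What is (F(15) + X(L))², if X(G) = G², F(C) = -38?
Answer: 231009601/160000 ≈ 1443.8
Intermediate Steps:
L = -1/20 ≈ -0.050000
(F(15) + X(L))² = (-38 + (-1/20)²)² = (-38 + 1/400)² = (-15199/400)² = 231009601/160000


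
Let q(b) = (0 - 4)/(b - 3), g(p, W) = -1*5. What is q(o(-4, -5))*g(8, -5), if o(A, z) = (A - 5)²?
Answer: 10/39 ≈ 0.25641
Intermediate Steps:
o(A, z) = (-5 + A)²
g(p, W) = -5
q(b) = -4/(-3 + b)
q(o(-4, -5))*g(8, -5) = -4/(-3 + (-5 - 4)²)*(-5) = -4/(-3 + (-9)²)*(-5) = -4/(-3 + 81)*(-5) = -4/78*(-5) = -4*1/78*(-5) = -2/39*(-5) = 10/39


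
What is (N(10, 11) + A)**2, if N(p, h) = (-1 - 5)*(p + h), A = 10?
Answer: 13456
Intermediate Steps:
N(p, h) = -6*h - 6*p (N(p, h) = -6*(h + p) = -6*h - 6*p)
(N(10, 11) + A)**2 = ((-6*11 - 6*10) + 10)**2 = ((-66 - 60) + 10)**2 = (-126 + 10)**2 = (-116)**2 = 13456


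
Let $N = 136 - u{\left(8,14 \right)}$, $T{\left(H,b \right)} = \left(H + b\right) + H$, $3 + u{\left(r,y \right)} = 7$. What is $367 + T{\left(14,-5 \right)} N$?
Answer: $3403$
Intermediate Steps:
$u{\left(r,y \right)} = 4$ ($u{\left(r,y \right)} = -3 + 7 = 4$)
$T{\left(H,b \right)} = b + 2 H$
$N = 132$ ($N = 136 - 4 = 132$)
$367 + T{\left(14,-5 \right)} N = 367 + \left(-5 + 2 \cdot 14\right) 132 = 367 + \left(-5 + 28\right) 132 = 367 + 23 \cdot 132 = 367 + 3036 = 3403$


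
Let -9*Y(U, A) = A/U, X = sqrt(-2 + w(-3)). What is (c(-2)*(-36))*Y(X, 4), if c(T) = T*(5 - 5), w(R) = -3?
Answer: 0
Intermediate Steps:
X = I*sqrt(5) (X = sqrt(-2 - 3) = sqrt(-5) = I*sqrt(5) ≈ 2.2361*I)
Y(U, A) = -A/(9*U)
c(T) = 0 (c(T) = T*0 = 0)
(c(-2)*(-36))*Y(X, 4) = (0*(-36))*(-1/9*4/I*sqrt(5)) = 0*(-1/9*4*(-I*sqrt(5)/5)) = 0*(4*I*sqrt(5)/45) = 0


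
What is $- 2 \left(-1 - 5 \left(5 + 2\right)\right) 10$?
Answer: $720$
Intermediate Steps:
$- 2 \left(-1 - 5 \left(5 + 2\right)\right) 10 = - 2 \left(-1 - 35\right) 10 = \left(-2\right) \left(-36\right) 10 = 72 \cdot 10 = 720$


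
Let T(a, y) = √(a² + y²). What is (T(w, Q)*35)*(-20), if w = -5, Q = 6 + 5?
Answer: -700*√146 ≈ -8458.1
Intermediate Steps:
Q = 11
(T(w, Q)*35)*(-20) = (√((-5)² + 11²)*35)*(-20) = (√(25 + 121)*35)*(-20) = (√146*35)*(-20) = (35*√146)*(-20) = -700*√146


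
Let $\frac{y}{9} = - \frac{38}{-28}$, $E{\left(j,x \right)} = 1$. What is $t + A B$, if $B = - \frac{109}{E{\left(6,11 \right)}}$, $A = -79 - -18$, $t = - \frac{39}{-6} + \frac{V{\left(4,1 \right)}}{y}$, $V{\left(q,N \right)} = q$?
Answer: $\frac{2276293}{342} \approx 6655.8$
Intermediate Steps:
$y = \frac{171}{14}$ ($y = 9 \left(- \frac{38}{-28}\right) = 9 \left(\left(-38\right) \left(- \frac{1}{28}\right)\right) = 9 \cdot \frac{19}{14} = \frac{171}{14} \approx 12.214$)
$t = \frac{2335}{342}$ ($t = - \frac{39}{-6} + \frac{4}{\frac{171}{14}} = \left(-39\right) \left(- \frac{1}{6}\right) + 4 \cdot \frac{14}{171} = \frac{13}{2} + \frac{56}{171} = \frac{2335}{342} \approx 6.8275$)
$A = -61$ ($A = -79 + 18 = -61$)
$B = -109$ ($B = - \frac{109}{1} = \left(-109\right) 1 = -109$)
$t + A B = \frac{2335}{342} - -6649 = \frac{2335}{342} + 6649 = \frac{2276293}{342}$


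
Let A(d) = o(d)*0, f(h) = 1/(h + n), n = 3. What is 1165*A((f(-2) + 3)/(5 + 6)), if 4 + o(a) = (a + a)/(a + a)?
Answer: 0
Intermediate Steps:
f(h) = 1/(3 + h) (f(h) = 1/(h + 3) = 1/(3 + h))
o(a) = -3 (o(a) = -4 + (a + a)/(a + a) = -4 + (2*a)/((2*a)) = -4 + (2*a)*(1/(2*a)) = -4 + 1 = -3)
A(d) = 0 (A(d) = -3*0 = 0)
1165*A((f(-2) + 3)/(5 + 6)) = 1165*0 = 0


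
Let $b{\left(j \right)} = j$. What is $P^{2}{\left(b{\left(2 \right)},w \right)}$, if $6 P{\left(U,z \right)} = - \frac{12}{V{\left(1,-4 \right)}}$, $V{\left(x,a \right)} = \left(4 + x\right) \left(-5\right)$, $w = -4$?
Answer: $\frac{4}{625} \approx 0.0064$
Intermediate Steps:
$V{\left(x,a \right)} = -20 - 5 x$
$P{\left(U,z \right)} = \frac{2}{25}$ ($P{\left(U,z \right)} = \frac{\left(-12\right) \frac{1}{-20 - 5}}{6} = \frac{\left(-12\right) \frac{1}{-25}}{6} = \frac{\left(-12\right) \left(- \frac{1}{25}\right)}{6} = \frac{1}{6} \cdot \frac{12}{25} = \frac{2}{25}$)
$P^{2}{\left(b{\left(2 \right)},w \right)} = \left(\frac{2}{25}\right)^{2} = \frac{4}{625}$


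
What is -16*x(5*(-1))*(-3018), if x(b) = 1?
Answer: 48288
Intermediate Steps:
-16*x(5*(-1))*(-3018) = -16*1*(-3018) = -16*(-3018) = 48288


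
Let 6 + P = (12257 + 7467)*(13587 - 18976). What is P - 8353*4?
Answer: -106326054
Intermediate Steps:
P = -106292642 (P = -6 + (12257 + 7467)*(13587 - 18976) = -6 + 19724*(-5389) = -6 - 106292636 = -106292642)
P - 8353*4 = -106292642 - 8353*4 = -106292642 - 1*33412 = -106292642 - 33412 = -106326054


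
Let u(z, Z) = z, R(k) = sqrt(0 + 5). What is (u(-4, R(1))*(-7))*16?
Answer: 448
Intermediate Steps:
R(k) = sqrt(5)
(u(-4, R(1))*(-7))*16 = -4*(-7)*16 = 28*16 = 448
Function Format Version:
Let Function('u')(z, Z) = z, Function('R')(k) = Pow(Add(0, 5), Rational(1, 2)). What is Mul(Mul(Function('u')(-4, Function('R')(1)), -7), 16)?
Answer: 448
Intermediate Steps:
Function('R')(k) = Pow(5, Rational(1, 2))
Mul(Mul(Function('u')(-4, Function('R')(1)), -7), 16) = Mul(Mul(-4, -7), 16) = Mul(28, 16) = 448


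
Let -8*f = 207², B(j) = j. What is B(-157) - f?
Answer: 41593/8 ≈ 5199.1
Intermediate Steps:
f = -42849/8 (f = -⅛*207² = -⅛*42849 = -42849/8 ≈ -5356.1)
B(-157) - f = -157 - 1*(-42849/8) = -157 + 42849/8 = 41593/8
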